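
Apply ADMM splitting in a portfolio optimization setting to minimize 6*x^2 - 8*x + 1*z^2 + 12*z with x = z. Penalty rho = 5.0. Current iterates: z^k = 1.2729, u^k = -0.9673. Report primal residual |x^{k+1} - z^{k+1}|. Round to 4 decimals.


ADMM iteration with rho = 5.0, z^k = 1.2729, u^k = -0.9673
Step 1: x-update.
Minimize 6*x^2 - 8*x + (5.0/2)*(x - 1.2729 - 0.9673)^2
FOC: (2*6 + 5.0)*x = 8 + 5.0*(1.2729 + 0.9673)
x^{k+1} = 1.1295
Step 2: z-update.
Minimize 1*z^2 + 12*z + (5.0/2)*(1.1295 - z - 0.9673)^2
FOC: (2*1 + 5.0)*z = -12 + 5.0*(1.1295 - 0.9673)
z^{k+1} = -1.5984
Step 3: u-update.
u^{k+1} = -0.9673 + 1.1295 + 1.5984 = 1.7606
Step 4: Primal residual = |1.1295 + 1.5984| = 2.7279


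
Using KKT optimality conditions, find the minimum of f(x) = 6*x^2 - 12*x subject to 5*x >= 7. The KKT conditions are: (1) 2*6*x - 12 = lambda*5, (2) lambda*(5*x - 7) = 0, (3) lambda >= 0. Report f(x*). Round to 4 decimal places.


Step 1: Try lambda = 0 (constraint inactive).
x_unc = 12/(2*6) = 1.0
Check: 5*1.0 = 5.0 < 7 -- violated!
Step 2: Constraint must be active: 5*x = 7
x* = 7/5 = 1.4
lambda = (2*6*1.4 - 12)/5 = 0.96
Step 3: Compute optimal value.
f(x*) = 6*1.4^2 - 12*1.4 = -5.04


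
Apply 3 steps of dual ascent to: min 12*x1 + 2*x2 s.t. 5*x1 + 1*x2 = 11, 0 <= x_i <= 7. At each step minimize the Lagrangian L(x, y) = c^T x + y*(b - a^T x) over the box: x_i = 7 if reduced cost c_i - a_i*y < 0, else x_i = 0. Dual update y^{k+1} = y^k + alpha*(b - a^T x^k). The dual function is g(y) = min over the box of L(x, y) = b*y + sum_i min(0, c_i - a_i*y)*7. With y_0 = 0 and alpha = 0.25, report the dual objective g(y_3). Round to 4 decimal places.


Dual ascent for LP: min 12*x1 + 2*x2, 5*x1 + 1*x2 = 11, 0 <= x_i <= 7
Step 1: y^k = 0.0, reduced costs: (12.0, 2.0)
  x^k = (0.0, 0.0), subgradient = b - a^T x = 11.0
  y^{k+1} = 0.0 + 0.25*11.0 = 2.75
Step 2: y^k = 2.75, reduced costs: (-1.75, -0.75)
  x^k = (7.0, 7.0), subgradient = b - a^T x = -31.0
  y^{k+1} = 2.75 + 0.25*-31.0 = -5.0
Step 3: y^k = -5.0, reduced costs: (37.0, 7.0)
  x^k = (0.0, 0.0), subgradient = b - a^T x = 11.0
  y^{k+1} = -5.0 + 0.25*11.0 = -2.25
Dual objective at y_3 = -2.25: reduced costs (23.25, 4.25), box minimizer x = (0.0, 0.0)
g(y_3) = b*y + (c1 - a1*y)*x1 + (c2 - a2*y)*x2 = 11*(-2.25) + 23.25*0.0 + 4.25*0.0 = -24.75 + 0.0 + 0.0 = -24.75


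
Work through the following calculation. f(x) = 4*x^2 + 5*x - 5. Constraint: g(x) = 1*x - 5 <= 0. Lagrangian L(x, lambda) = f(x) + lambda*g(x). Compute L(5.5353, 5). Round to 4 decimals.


Step 1: Evaluate f(x).
f(5.5353) = 4*5.5353^2 + 5*5.5353 - 5 = 145.2347
Step 2: Evaluate g(x).
g(5.5353) = 1*5.5353 - 5 = 0.5353
Step 3: Compute Lagrangian.
L = 145.2347 + 5*0.5353 = 147.9112


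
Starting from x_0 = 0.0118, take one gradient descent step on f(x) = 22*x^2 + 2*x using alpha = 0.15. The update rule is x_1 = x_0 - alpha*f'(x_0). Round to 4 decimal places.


We compute the gradient at x_0 and apply the update.
f'(x) = 44*x + 2
f'(0.0118) = 44*0.0118 + 2 = 2.5192
x_1 = 0.0118 - 0.15*2.5192 = -0.3661


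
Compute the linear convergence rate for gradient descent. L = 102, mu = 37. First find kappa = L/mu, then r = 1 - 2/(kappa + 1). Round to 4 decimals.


Step 1: Compute the condition number.
kappa = L/mu = 102/37 = 2.7568
Step 2: Compute the convergence rate.
r = 1 - 2/(kappa + 1) = 1 - 2*mu/(L + mu) = (L - mu)/(L + mu) = 65/139 = 0.4676


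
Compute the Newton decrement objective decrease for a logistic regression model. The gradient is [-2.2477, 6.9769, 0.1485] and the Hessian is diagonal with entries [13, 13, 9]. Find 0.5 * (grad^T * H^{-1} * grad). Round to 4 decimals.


Step 1: H is diagonal, so H^(-1) * g = [-0.1729, 0.5367, 0.0165].
Step 2: g^T H^(-1) g = sum_i g_i^2 / H_ii
  = (-2.2477)^2/13 + (6.9769)^2/13 + (0.1485)^2/9
  = 0.3886 + 3.7444 + 0.0025 = 4.1355
Step 3: Objective decrease = 0.5 * g^T H^(-1) g = 2.0677


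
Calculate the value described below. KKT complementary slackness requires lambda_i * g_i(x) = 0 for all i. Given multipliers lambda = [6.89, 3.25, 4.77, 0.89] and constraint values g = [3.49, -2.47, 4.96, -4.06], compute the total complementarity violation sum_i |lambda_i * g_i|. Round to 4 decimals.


KKT complementary slackness check:
lambda_1 * g_1 = 6.89 * 3.49 = 24.0461
lambda_2 * g_2 = 3.25 * -2.47 = -8.0275
lambda_3 * g_3 = 4.77 * 4.96 = 23.6592
lambda_4 * g_4 = 0.89 * -4.06 = -3.6134
Total violation = 24.0461 + 8.0275 + 23.6592 + 3.6134 = 59.3462


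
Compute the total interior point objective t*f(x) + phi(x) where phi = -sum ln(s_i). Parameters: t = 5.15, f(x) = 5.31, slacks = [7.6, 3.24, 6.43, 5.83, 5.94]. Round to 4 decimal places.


Step 1: Compute log-barrier.
ln values: [2.0281, 1.1756, 1.861, 1.763, 1.7817]
phi = -(2.0281 + 1.1756 + 1.861 + 1.763 + 1.7817) = -8.6094
Step 2: Compute augmented objective.
t*f(x) = 5.15*5.31 = 27.3465
Total = 27.3465 - 8.6094 = 18.7371


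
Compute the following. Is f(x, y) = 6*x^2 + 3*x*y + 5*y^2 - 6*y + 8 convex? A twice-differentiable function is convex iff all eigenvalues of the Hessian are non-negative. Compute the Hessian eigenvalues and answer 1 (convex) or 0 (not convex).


The Hessian of f(x,y) = 6*x^2 + 3*x*y + 5*y^2 - 6*y + 8 is:
H = [[12, 3], [3, 10]]
Trace = 12 + 10 = 22
Determinant = 12*10 - (3)^2 = 111
Discriminant = (22)^2 - 4*111 = 40.0
Eigenvalues: lambda_1 = 7.8377, lambda_2 = 14.1623
The function is convex.

1


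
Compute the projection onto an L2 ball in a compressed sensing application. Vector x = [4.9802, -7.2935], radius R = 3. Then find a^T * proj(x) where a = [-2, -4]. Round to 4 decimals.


Step 1: Compute ||x|| (intermediates to 6 decimals).
||x|| = sqrt(4.9802^2 + (-7.2935)^2) = 8.831621
Step 2: Project.
Since ||x|| > R, scale = R/||x|| = 3/8.831621 = 0.339688, proj(x) = scale * x
proj(x) = [1.691714, -2.477514]
Step 3: Dot product.
a^T * proj(x) = -2*1.691714 - 4*(-2.477514) = 6.5266


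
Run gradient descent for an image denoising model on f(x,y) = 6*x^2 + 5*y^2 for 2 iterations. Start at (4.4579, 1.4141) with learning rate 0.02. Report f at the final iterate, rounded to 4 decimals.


Gradient descent on f(x,y) = 6*x^2 + 5*y^2.
Starting point: (4.4579, 1.4141), alpha = 0.02
Step 1: grad_x = 2*6*4.4579 = 53.4948, grad_y = 2*5*1.4141 = 14.141
  x_1 = 4.4579 - 0.02*53.4948 = 3.388
  y_1 = 1.4141 - 0.02*14.141 = 1.1313
Step 2: grad_x = 2*6*3.388 = 40.656, grad_y = 2*5*1.1313 = 11.3128
  x_2 = 3.388 - 0.02*40.656 = 2.5749
  y_2 = 1.1313 - 0.02*11.3128 = 0.905
f(2.5749, 0.905) = 6*2.5749^2 + 5*0.905^2 = 43.8755


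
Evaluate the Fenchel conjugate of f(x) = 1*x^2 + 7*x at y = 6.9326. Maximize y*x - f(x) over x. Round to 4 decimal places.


f*(y) = sup_x {y*x - a*x^2 - b*x} = sup_x {(y-b)*x - a*x^2}
FOC: (y - b) - 2a*x = 0 => x* = (y - b)/(2a)
x* = (6.9326 - 7)/(2*1) = -0.0337
f*(6.9326) = (y-b)^2/(4a) = (6.9326 - 7)^2/(4*1)
= 0.0045/4 = 0.0011


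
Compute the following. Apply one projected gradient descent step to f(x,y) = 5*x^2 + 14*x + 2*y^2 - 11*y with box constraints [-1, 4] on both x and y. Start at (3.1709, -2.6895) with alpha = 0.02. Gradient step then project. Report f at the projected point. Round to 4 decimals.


Step 1: Compute gradient at (3.1709, -2.6895).
grad_x = 2*5*3.1709 + 14 = 45.709
grad_y = 2*2*-2.6895 - 11 = -21.758
Step 2: Gradient step.
x_raw = 3.1709 - 0.02*45.709 = 2.2567
y_raw = -2.6895 - 0.02*-21.758 = -2.2543
Step 3: Project onto [-1, 4].
x_proj = clip(2.2567) = 2.2567
y_proj = clip(-2.2543) = -1.0
Step 4: Evaluate f.
f(2.2567, -1.0) = 70.058


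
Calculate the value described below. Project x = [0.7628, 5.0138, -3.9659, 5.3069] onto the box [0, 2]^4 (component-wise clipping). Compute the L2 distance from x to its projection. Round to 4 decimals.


Project each component onto [0, 2].
clip(0.7628) = 0.7628, clip(5.0138) = 2.0, clip(-3.9659) = 0.0, clip(5.3069) = 2.0
Projection = [0.7628, 2.0, 0.0, 2.0]
Squared diffs: [0.0, 9.083, 15.7284, 10.9356]
Distance = sqrt(35.747) = 5.9789


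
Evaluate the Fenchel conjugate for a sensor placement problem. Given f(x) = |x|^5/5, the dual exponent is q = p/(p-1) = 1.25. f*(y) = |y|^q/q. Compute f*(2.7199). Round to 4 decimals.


The conjugate exponent q satisfies 1/p + 1/q = 1.
p = 5, so q = 5/(5 - 1) = 1.25
|y|^q = 2.7199^1.25 = 3.4929
f*(2.7199) = 3.4929 / 1.25 = 2.7944


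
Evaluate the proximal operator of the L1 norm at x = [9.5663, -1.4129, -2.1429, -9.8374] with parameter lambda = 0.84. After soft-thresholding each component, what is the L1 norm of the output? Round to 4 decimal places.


Soft-thresholding with lambda = 0.84:
prox(9.5663) = sign(9.5663)*max(|9.5663| - 0.84, 0) = 8.7263
prox(-1.4129) = sign(-1.4129)*max(|-1.4129| - 0.84, 0) = -0.5729
prox(-2.1429) = sign(-2.1429)*max(|-2.1429| - 0.84, 0) = -1.3029
prox(-9.8374) = sign(-9.8374)*max(|-9.8374| - 0.84, 0) = -8.9974
prox(x) = [8.7263, -0.5729, -1.3029, -8.9974]
||prox(x)||_1 = 8.7263 + 0.5729 + 1.3029 + 8.9974 = 19.5995


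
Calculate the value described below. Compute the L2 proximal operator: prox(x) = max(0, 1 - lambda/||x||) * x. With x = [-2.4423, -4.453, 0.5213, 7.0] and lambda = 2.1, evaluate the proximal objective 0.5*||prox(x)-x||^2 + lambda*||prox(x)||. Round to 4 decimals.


Step 1: Compute ||x||.
||x|| = 8.6641
Step 2: Compute scaling factor.
scale = max(0, 1 - 2.1/8.6641) = 0.7576
Step 3: prox(x) = [-1.8503, -3.3737, 0.3949, 5.3033]
||prox(x)|| = 6.5641
Step 4: Proximal objective.
0.5*||prox-x||^2 = 2.205
lambda*||prox|| = 13.7846
Total = 15.9895


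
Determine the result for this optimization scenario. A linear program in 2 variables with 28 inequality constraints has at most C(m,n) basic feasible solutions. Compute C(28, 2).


Each vertex corresponds to some choice of n active constraints out of m, so the number of vertices is at most C(m, n) = m! / (n!(m-n)!).
m = 28, n = 2
Numerator: 28 * 27
Denominator: 2! = 2
C(28, 2) = 378


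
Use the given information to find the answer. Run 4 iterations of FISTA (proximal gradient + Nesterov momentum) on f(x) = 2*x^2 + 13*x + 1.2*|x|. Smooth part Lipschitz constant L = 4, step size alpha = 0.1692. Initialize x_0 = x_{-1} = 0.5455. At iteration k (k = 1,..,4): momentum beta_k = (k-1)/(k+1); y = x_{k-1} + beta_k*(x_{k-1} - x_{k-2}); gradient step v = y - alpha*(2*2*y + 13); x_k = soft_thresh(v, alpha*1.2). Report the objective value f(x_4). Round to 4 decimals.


FISTA on f(x) = 2*x^2 + 13*x + 1.2*|x|
L = 4, alpha = 0.1692
Iteration 1: beta = 0.0, y = 0.5455 + 0.0*(0.5455 - 0.5455) = 0.5455
  grad(y) = 15.182, v = y - alpha*grad = -2.0233
  prox(v) = soft_thresh(-2.0233, 0.203) = -1.8203
Iteration 2: beta = 0.3333, y = -1.8203 + 0.3333*(-1.8203 - 0.5455) = -2.6088
  grad(y) = 2.5646, v = y - alpha*grad = -3.0428
  prox(v) = soft_thresh(-3.0428, 0.203) = -2.8397
Iteration 3: beta = 0.5, y = -2.8397 + 0.5*(-2.8397 + 1.8203) = -3.3495
  grad(y) = -0.3979, v = y - alpha*grad = -3.2822
  prox(v) = soft_thresh(-3.2822, 0.203) = -3.0791
Iteration 4: beta = 0.6, y = -3.0791 + 0.6*(-3.0791 + 2.8397) = -3.2227
  grad(y) = 0.1091, v = y - alpha*grad = -3.2412
  prox(v) = soft_thresh(-3.2412, 0.203) = -3.0381
f(x_4) = 2*(-3.0381)^2 + 13*(-3.0381) + 1.2*|-3.0381| = -17.3895


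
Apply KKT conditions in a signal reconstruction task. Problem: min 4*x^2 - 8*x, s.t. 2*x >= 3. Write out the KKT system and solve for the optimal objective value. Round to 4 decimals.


Step 1: Try lambda = 0 (constraint inactive).
x_unc = 8/(2*4) = 1.0
Check: 2*1.0 = 2.0 < 3 -- violated!
Step 2: Constraint must be active: 2*x = 3
x* = 3/2 = 1.5
lambda = (2*4*1.5 - 8)/2 = 2.0
Step 3: Compute optimal value.
f(x*) = 4*1.5^2 - 8*1.5 = -3.0


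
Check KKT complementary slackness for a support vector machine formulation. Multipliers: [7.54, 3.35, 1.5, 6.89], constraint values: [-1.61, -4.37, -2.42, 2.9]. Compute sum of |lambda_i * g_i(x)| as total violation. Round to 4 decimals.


KKT complementary slackness check:
lambda_1 * g_1 = 7.54 * -1.61 = -12.1394
lambda_2 * g_2 = 3.35 * -4.37 = -14.6395
lambda_3 * g_3 = 1.5 * -2.42 = -3.63
lambda_4 * g_4 = 6.89 * 2.9 = 19.981
Total violation = 12.1394 + 14.6395 + 3.63 + 19.981 = 50.3899


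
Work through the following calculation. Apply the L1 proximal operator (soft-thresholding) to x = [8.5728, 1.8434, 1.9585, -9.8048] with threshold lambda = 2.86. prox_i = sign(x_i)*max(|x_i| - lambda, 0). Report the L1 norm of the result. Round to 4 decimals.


Soft-thresholding with lambda = 2.86:
prox(8.5728) = sign(8.5728)*max(|8.5728| - 2.86, 0) = 5.7128
prox(1.8434) = sign(1.8434)*max(|1.8434| - 2.86, 0) = 0.0
prox(1.9585) = sign(1.9585)*max(|1.9585| - 2.86, 0) = 0.0
prox(-9.8048) = sign(-9.8048)*max(|-9.8048| - 2.86, 0) = -6.9448
prox(x) = [5.7128, 0.0, 0.0, -6.9448]
||prox(x)||_1 = 5.7128 + 0.0 + 0.0 + 6.9448 = 12.6576


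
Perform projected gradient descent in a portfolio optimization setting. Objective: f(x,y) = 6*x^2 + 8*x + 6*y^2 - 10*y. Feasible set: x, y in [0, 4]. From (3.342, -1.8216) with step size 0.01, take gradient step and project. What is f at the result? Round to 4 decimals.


Step 1: Compute gradient at (3.342, -1.8216).
grad_x = 2*6*3.342 + 8 = 48.104
grad_y = 2*6*-1.8216 - 10 = -31.8592
Step 2: Gradient step.
x_raw = 3.342 - 0.01*48.104 = 2.861
y_raw = -1.8216 - 0.01*-31.8592 = -1.503
Step 3: Project onto [0, 4].
x_proj = clip(2.861) = 2.861
y_proj = clip(-1.503) = 0.0
Step 4: Evaluate f.
f(2.861, 0.0) = 71.9982


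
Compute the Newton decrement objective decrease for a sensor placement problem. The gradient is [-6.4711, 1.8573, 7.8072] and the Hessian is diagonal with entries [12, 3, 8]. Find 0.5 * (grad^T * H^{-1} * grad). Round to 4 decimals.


Step 1: H is diagonal, so H^(-1) * g = [-0.5393, 0.6191, 0.9759].
Step 2: g^T H^(-1) g = sum_i g_i^2 / H_ii
  = (-6.4711)^2/12 + (1.8573)^2/3 + (7.8072)^2/8
  = 3.4896 + 1.1499 + 7.619 = 12.2585
Step 3: Objective decrease = 0.5 * g^T H^(-1) g = 6.1292


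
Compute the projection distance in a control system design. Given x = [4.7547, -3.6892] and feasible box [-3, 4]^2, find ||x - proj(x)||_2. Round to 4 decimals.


Project each component onto [-3, 4].
clip(4.7547) = 4.0, clip(-3.6892) = -3.0
Projection = [4.0, -3.0]
Squared diffs: [0.5696, 0.475]
Distance = sqrt(1.0446) = 1.022


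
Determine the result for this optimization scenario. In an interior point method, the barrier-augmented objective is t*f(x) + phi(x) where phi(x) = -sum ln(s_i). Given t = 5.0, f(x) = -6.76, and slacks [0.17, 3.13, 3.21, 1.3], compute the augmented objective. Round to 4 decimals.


Step 1: Compute log-barrier.
ln values: [-1.772, 1.141, 1.1663, 0.2624]
phi = -(-1.772 + 1.141 + 1.1663 + 0.2624) = -0.7977
Step 2: Compute augmented objective.
t*f(x) = 5.0*-6.76 = -33.8
Total = -33.8 - 0.7977 = -34.5977


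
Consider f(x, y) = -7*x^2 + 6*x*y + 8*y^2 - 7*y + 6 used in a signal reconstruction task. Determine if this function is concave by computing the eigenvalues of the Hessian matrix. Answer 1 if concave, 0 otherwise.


The Hessian of f(x,y) = -7*x^2 + 6*x*y + 8*y^2 - 7*y + 6 is:
H = [[-14, 6], [6, 16]]
Trace = -14 + 16 = 2
Determinant = -14*16 - (6)^2 = -260
Discriminant = (2)^2 - 4*-260 = 1044.0
Eigenvalues: lambda_1 = -15.1555, lambda_2 = 17.1555
The function is not concave.

0


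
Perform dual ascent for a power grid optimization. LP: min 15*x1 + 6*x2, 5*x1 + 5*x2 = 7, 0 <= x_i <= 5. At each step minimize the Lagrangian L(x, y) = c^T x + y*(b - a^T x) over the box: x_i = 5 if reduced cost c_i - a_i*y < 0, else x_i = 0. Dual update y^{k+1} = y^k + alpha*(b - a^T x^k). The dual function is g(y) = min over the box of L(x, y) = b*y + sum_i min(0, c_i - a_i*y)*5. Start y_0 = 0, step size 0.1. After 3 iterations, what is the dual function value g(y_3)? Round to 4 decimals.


Dual ascent for LP: min 15*x1 + 6*x2, 5*x1 + 5*x2 = 7, 0 <= x_i <= 5
Step 1: y^k = 0.0, reduced costs: (15.0, 6.0)
  x^k = (0.0, 0.0), subgradient = b - a^T x = 7.0
  y^{k+1} = 0.0 + 0.1*7.0 = 0.7
Step 2: y^k = 0.7, reduced costs: (11.5, 2.5)
  x^k = (0.0, 0.0), subgradient = b - a^T x = 7.0
  y^{k+1} = 0.7 + 0.1*7.0 = 1.4
Step 3: y^k = 1.4, reduced costs: (8.0, -1.0)
  x^k = (0.0, 5.0), subgradient = b - a^T x = -18.0
  y^{k+1} = 1.4 + 0.1*-18.0 = -0.4
Dual objective at y_3 = -0.4: reduced costs (17.0, 8.0), box minimizer x = (0.0, 0.0)
g(y_3) = b*y + (c1 - a1*y)*x1 + (c2 - a2*y)*x2 = 7*(-0.4) + 17.0*0.0 + 8.0*0.0 = -2.8 + 0.0 + 0.0 = -2.8


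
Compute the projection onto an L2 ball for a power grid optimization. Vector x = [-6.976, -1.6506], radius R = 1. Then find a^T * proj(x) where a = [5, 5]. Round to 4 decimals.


Step 1: Compute ||x|| (intermediates to 6 decimals).
||x|| = sqrt((-6.976)^2 + (-1.6506)^2) = 7.168616
Step 2: Project.
Since ||x|| > R, scale = R/||x|| = 1/7.168616 = 0.139497, proj(x) = scale * x
proj(x) = [-0.973131, -0.230254]
Step 3: Dot product.
a^T * proj(x) = 5*(-0.973131) + 5*(-0.230254) = -6.0169


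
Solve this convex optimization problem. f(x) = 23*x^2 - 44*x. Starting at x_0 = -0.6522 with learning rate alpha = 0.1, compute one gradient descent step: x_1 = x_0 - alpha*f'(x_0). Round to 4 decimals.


We compute the gradient at x_0 and apply the update.
f'(x) = 46*x - 44
f'(-0.6522) = 46*-0.6522 - 44 = -74.0012
x_1 = -0.6522 - 0.1*-74.0012 = 6.7479


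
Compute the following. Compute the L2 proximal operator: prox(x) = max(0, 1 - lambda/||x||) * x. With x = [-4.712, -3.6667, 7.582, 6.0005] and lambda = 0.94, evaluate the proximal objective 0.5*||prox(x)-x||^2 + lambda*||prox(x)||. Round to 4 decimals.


Step 1: Compute ||x||.
||x|| = 11.364
Step 2: Compute scaling factor.
scale = max(0, 1 - 0.94/11.364) = 0.9173
Step 3: prox(x) = [-4.3222, -3.3634, 6.9548, 5.5042]
||prox(x)|| = 10.424
Step 4: Proximal objective.
0.5*||prox-x||^2 = 0.4418
lambda*||prox|| = 9.7986
Total = 10.2404


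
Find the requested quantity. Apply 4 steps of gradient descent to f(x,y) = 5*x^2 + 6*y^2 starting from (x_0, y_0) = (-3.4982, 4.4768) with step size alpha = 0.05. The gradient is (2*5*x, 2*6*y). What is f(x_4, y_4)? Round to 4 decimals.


Gradient descent on f(x,y) = 5*x^2 + 6*y^2.
Starting point: (-3.4982, 4.4768), alpha = 0.05
Step 1: grad_x = 2*5*-3.4982 = -34.982, grad_y = 2*6*4.4768 = 53.7216
  x_1 = -3.4982 - 0.05*-34.982 = -1.7491
  y_1 = 4.4768 - 0.05*53.7216 = 1.7907
Step 2: grad_x = 2*5*-1.7491 = -17.491, grad_y = 2*6*1.7907 = 21.4886
  x_2 = -1.7491 - 0.05*-17.491 = -0.8746
  y_2 = 1.7907 - 0.05*21.4886 = 0.7163
Step 3: grad_x = 2*5*-0.8746 = -8.7455, grad_y = 2*6*0.7163 = 8.5955
  x_3 = -0.8746 - 0.05*-8.7455 = -0.4373
  y_3 = 0.7163 - 0.05*8.5955 = 0.2865
Step 4: grad_x = 2*5*-0.4373 = -4.3728, grad_y = 2*6*0.2865 = 3.4382
  x_4 = -0.4373 - 0.05*-4.3728 = -0.2186
  y_4 = 0.2865 - 0.05*3.4382 = 0.1146
f(-0.2186, 0.1146) = 5*(-0.2186)^2 + 6*0.1146^2 = 0.3178


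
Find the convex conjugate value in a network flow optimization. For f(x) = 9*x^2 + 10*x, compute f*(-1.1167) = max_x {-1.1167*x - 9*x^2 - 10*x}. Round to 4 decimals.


f*(y) = sup_x {y*x - a*x^2 - b*x} = sup_x {(y-b)*x - a*x^2}
FOC: (y - b) - 2a*x = 0 => x* = (y - b)/(2a)
x* = (-1.1167 - 10)/(2*9) = -0.6176
f*(-1.1167) = (y-b)^2/(4a) = (-1.1167 - 10)^2/(4*9)
= 123.581/36 = 3.4328


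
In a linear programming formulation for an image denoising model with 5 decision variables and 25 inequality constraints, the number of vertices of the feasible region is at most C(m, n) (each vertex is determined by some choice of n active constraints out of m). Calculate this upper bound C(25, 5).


Each vertex corresponds to some choice of n active constraints out of m, so the number of vertices is at most C(m, n) = m! / (n!(m-n)!).
m = 25, n = 5
Numerator: 25 * 24 * 23 * 22 * 21
Denominator: 5! = 120
C(25, 5) = 53130


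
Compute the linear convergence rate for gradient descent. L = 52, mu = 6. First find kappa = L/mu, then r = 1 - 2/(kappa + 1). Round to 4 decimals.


Step 1: Compute the condition number.
kappa = L/mu = 52/6 = 8.6667
Step 2: Compute the convergence rate.
r = 1 - 2/(kappa + 1) = 1 - 2*mu/(L + mu) = (L - mu)/(L + mu) = 46/58 = 0.7931


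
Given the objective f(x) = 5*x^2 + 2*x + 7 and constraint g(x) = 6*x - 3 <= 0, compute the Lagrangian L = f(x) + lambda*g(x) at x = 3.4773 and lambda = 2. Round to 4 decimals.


Step 1: Evaluate f(x).
f(3.4773) = 5*3.4773^2 + 2*3.4773 + 7 = 74.4127
Step 2: Evaluate g(x).
g(3.4773) = 6*3.4773 - 3 = 17.8638
Step 3: Compute Lagrangian.
L = 74.4127 + 2*17.8638 = 110.1403


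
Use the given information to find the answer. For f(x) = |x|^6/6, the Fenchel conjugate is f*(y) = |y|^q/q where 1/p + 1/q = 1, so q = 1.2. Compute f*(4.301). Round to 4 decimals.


The conjugate exponent q satisfies 1/p + 1/q = 1.
p = 6, so q = 6/(6 - 1) = 1.2
|y|^q = 4.301^1.2 = 5.7582
f*(4.301) = 5.7582 / 1.2 = 4.7985


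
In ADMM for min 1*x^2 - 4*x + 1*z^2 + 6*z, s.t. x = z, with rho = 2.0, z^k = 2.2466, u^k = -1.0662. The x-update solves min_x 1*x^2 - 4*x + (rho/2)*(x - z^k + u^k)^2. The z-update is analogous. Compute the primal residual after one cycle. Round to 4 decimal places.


ADMM iteration with rho = 2.0, z^k = 2.2466, u^k = -1.0662
Step 1: x-update.
Minimize 1*x^2 - 4*x + (2.0/2)*(x - 2.2466 - 1.0662)^2
FOC: (2*1 + 2.0)*x = 4 + 2.0*(2.2466 + 1.0662)
x^{k+1} = 2.6564
Step 2: z-update.
Minimize 1*z^2 + 6*z + (2.0/2)*(2.6564 - z - 1.0662)^2
FOC: (2*1 + 2.0)*z = -6 + 2.0*(2.6564 - 1.0662)
z^{k+1} = -0.7049
Step 3: u-update.
u^{k+1} = -1.0662 + 2.6564 + 0.7049 = 2.2951
Step 4: Primal residual = |2.6564 + 0.7049| = 3.3613


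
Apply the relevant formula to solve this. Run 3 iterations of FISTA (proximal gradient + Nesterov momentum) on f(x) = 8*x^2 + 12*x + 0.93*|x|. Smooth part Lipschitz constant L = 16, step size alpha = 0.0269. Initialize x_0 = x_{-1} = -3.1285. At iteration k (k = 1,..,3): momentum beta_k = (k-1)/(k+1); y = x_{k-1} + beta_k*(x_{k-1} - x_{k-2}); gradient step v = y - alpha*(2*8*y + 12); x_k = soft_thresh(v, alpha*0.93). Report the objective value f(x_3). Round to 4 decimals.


FISTA on f(x) = 8*x^2 + 12*x + 0.93*|x|
L = 16, alpha = 0.0269
Iteration 1: beta = 0.0, y = -3.1285 + 0.0*(-3.1285 + 3.1285) = -3.1285
  grad(y) = -38.056, v = y - alpha*grad = -2.1048
  prox(v) = soft_thresh(-2.1048, 0.025) = -2.0798
Iteration 2: beta = 0.3333, y = -2.0798 + 0.3333*(-2.0798 + 3.1285) = -1.7302
  grad(y) = -15.6832, v = y - alpha*grad = -1.3083
  prox(v) = soft_thresh(-1.3083, 0.025) = -1.2833
Iteration 3: beta = 0.5, y = -1.2833 + 0.5*(-1.2833 + 2.0798) = -0.8851
  grad(y) = -2.1611, v = y - alpha*grad = -0.8269
  prox(v) = soft_thresh(-0.8269, 0.025) = -0.8019
f(x_3) = 8*(-0.8019)^2 + 12*(-0.8019) + 0.93*|-0.8019| = -3.7326


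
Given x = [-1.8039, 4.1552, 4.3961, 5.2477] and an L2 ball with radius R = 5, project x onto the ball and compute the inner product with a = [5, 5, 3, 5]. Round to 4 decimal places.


Step 1: Compute ||x|| (intermediates to 6 decimals).
||x|| = sqrt((-1.8039)^2 + 4.1552^2 + 4.3961^2 + 5.2477^2) = 8.208763
Step 2: Project.
Since ||x|| > R, scale = R/||x|| = 5/8.208763 = 0.609105, proj(x) = scale * x
proj(x) = [-1.098765, 2.530953, 2.677686, 3.1964]
Step 3: Dot product.
a^T * proj(x) = 5*(-1.098765) + 5*2.530953 + 3*2.677686 + 5*3.1964 = 31.176


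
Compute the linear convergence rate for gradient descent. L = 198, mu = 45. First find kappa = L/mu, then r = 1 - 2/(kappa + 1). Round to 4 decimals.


Step 1: Compute the condition number.
kappa = L/mu = 198/45 = 4.4
Step 2: Compute the convergence rate.
r = 1 - 2/(kappa + 1) = 1 - 2*mu/(L + mu) = (L - mu)/(L + mu) = 153/243 = 0.6296


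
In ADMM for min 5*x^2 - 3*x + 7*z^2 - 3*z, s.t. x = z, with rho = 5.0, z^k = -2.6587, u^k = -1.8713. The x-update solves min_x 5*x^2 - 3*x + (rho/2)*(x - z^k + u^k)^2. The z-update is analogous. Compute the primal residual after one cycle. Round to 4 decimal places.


ADMM iteration with rho = 5.0, z^k = -2.6587, u^k = -1.8713
Step 1: x-update.
Minimize 5*x^2 - 3*x + (5.0/2)*(x + 2.6587 - 1.8713)^2
FOC: (2*5 + 5.0)*x = 3 + 5.0*(-2.6587 + 1.8713)
x^{k+1} = -0.0625
Step 2: z-update.
Minimize 7*z^2 - 3*z + (5.0/2)*(-0.0625 - z - 1.8713)^2
FOC: (2*7 + 5.0)*z = 3 + 5.0*(-0.0625 - 1.8713)
z^{k+1} = -0.351
Step 3: u-update.
u^{k+1} = -1.8713 - 0.0625 + 0.351 = -1.5828
Step 4: Primal residual = |-0.0625 + 0.351| = 0.2885


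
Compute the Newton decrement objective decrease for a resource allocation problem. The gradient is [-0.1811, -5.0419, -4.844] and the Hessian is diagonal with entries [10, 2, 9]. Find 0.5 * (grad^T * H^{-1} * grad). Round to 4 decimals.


Step 1: H is diagonal, so H^(-1) * g = [-0.0181, -2.521, -0.5382].
Step 2: g^T H^(-1) g = sum_i g_i^2 / H_ii
  = (-0.1811)^2/10 + (-5.0419)^2/2 + (-4.844)^2/9
  = 0.0033 + 12.7104 + 2.6071 = 15.3208
Step 3: Objective decrease = 0.5 * g^T H^(-1) g = 7.6604


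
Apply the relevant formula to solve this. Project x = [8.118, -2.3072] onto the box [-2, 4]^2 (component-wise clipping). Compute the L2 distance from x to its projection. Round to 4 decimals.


Project each component onto [-2, 4].
clip(8.118) = 4.0, clip(-2.3072) = -2.0
Projection = [4.0, -2.0]
Squared diffs: [16.9579, 0.0944]
Distance = sqrt(17.0523) = 4.1294


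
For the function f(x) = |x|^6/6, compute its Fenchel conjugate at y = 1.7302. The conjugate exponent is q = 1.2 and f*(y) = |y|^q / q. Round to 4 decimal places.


The conjugate exponent q satisfies 1/p + 1/q = 1.
p = 6, so q = 6/(6 - 1) = 1.2
|y|^q = 1.7302^1.2 = 1.9307
f*(1.7302) = 1.9307 / 1.2 = 1.6089


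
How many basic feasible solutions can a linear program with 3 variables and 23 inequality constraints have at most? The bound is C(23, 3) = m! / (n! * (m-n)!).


Each vertex corresponds to some choice of n active constraints out of m, so the number of vertices is at most C(m, n) = m! / (n!(m-n)!).
m = 23, n = 3
Numerator: 23 * 22 * 21
Denominator: 3! = 6
C(23, 3) = 1771


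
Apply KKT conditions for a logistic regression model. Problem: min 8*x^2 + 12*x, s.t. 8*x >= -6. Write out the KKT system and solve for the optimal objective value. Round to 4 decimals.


Step 1: Try lambda = 0 (constraint inactive).
Stationarity: 2*8*x + 12 = 0
x* = -12/(2*8) = -0.75
Check constraint: 8*-0.75 = -6.0 >= -6 -- satisfied.
Step 2: Compute optimal value.
f(x*) = 8*(-0.75)^2 + 12*(-0.75) = -4.5


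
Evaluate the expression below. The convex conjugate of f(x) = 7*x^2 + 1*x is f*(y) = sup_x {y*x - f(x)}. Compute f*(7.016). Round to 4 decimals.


f*(y) = sup_x {y*x - a*x^2 - b*x} = sup_x {(y-b)*x - a*x^2}
FOC: (y - b) - 2a*x = 0 => x* = (y - b)/(2a)
x* = (7.016 - 1)/(2*7) = 0.4297
f*(7.016) = (y-b)^2/(4a) = (7.016 - 1)^2/(4*7)
= 36.1923/28 = 1.2926


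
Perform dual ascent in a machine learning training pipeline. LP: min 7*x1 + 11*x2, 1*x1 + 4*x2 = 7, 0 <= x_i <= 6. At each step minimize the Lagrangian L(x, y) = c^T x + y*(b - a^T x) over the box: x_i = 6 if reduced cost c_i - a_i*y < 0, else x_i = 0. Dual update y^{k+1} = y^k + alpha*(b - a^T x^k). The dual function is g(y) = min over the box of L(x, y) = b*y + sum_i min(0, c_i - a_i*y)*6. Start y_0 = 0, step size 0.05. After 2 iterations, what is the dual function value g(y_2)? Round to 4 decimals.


Dual ascent for LP: min 7*x1 + 11*x2, 1*x1 + 4*x2 = 7, 0 <= x_i <= 6
Step 1: y^k = 0.0, reduced costs: (7.0, 11.0)
  x^k = (0.0, 0.0), subgradient = b - a^T x = 7.0
  y^{k+1} = 0.0 + 0.05*7.0 = 0.35
Step 2: y^k = 0.35, reduced costs: (6.65, 9.6)
  x^k = (0.0, 0.0), subgradient = b - a^T x = 7.0
  y^{k+1} = 0.35 + 0.05*7.0 = 0.7
Dual objective at y_2 = 0.7: reduced costs (6.3, 8.2), box minimizer x = (0.0, 0.0)
g(y_2) = b*y + (c1 - a1*y)*x1 + (c2 - a2*y)*x2 = 7*0.7 + 6.3*0.0 + 8.2*0.0 = 4.9 + 0.0 + 0.0 = 4.9


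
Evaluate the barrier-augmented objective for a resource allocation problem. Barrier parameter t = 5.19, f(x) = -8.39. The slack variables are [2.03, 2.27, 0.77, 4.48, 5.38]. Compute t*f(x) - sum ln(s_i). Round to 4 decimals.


Step 1: Compute log-barrier.
ln values: [0.708, 0.8198, -0.2614, 1.4996, 1.6827]
phi = -(0.708 + 0.8198 - 0.2614 + 1.4996 + 1.6827) = -4.4488
Step 2: Compute augmented objective.
t*f(x) = 5.19*-8.39 = -43.5441
Total = -43.5441 - 4.4488 = -47.9929


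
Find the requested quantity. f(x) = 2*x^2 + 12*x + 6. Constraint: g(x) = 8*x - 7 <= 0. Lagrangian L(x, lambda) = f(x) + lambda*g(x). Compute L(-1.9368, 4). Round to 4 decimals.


Step 1: Evaluate f(x).
f(-1.9368) = 2*(-1.9368)^2 + 12*(-1.9368) + 6 = -9.7392
Step 2: Evaluate g(x).
g(-1.9368) = 8*-1.9368 - 7 = -22.4944
Step 3: Compute Lagrangian.
L = -9.7392 + 4*-22.4944 = -99.7168


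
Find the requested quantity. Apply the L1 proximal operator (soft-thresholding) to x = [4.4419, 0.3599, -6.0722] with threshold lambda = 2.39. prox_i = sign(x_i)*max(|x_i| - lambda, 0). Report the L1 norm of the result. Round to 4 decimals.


Soft-thresholding with lambda = 2.39:
prox(4.4419) = sign(4.4419)*max(|4.4419| - 2.39, 0) = 2.0519
prox(0.3599) = sign(0.3599)*max(|0.3599| - 2.39, 0) = 0.0
prox(-6.0722) = sign(-6.0722)*max(|-6.0722| - 2.39, 0) = -3.6822
prox(x) = [2.0519, 0.0, -3.6822]
||prox(x)||_1 = 2.0519 + 0.0 + 3.6822 = 5.7341


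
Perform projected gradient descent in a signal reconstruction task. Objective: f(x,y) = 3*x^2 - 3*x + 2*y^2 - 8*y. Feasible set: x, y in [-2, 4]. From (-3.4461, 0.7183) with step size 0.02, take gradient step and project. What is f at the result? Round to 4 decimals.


Step 1: Compute gradient at (-3.4461, 0.7183).
grad_x = 2*3*-3.4461 - 3 = -23.6766
grad_y = 2*2*0.7183 - 8 = -5.1268
Step 2: Gradient step.
x_raw = -3.4461 - 0.02*-23.6766 = -2.9726
y_raw = 0.7183 - 0.02*-5.1268 = 0.8208
Step 3: Project onto [-2, 4].
x_proj = clip(-2.9726) = -2.0
y_proj = clip(0.8208) = 0.8208
Step 4: Evaluate f.
f(-2.0, 0.8208) = 12.7809


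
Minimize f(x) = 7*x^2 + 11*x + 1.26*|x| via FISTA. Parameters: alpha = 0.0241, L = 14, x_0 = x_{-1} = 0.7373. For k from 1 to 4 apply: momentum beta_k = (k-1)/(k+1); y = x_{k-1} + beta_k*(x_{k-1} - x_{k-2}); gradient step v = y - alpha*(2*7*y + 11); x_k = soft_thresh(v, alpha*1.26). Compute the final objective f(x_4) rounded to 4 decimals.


FISTA on f(x) = 7*x^2 + 11*x + 1.26*|x|
L = 14, alpha = 0.0241
Iteration 1: beta = 0.0, y = 0.7373 + 0.0*(0.7373 - 0.7373) = 0.7373
  grad(y) = 21.3222, v = y - alpha*grad = 0.2234
  prox(v) = soft_thresh(0.2234, 0.0304) = 0.1931
Iteration 2: beta = 0.3333, y = 0.1931 + 0.3333*(0.1931 - 0.7373) = 0.0117
  grad(y) = 11.1632, v = y - alpha*grad = -0.2574
  prox(v) = soft_thresh(-0.2574, 0.0304) = -0.227
Iteration 3: beta = 0.5, y = -0.227 + 0.5*(-0.227 - 0.1931) = -0.437
  grad(y) = 4.8813, v = y - alpha*grad = -0.5547
  prox(v) = soft_thresh(-0.5547, 0.0304) = -0.5243
Iteration 4: beta = 0.6, y = -0.5243 + 0.6*(-0.5243 + 0.227) = -0.7027
  grad(y) = 1.1621, v = y - alpha*grad = -0.7307
  prox(v) = soft_thresh(-0.7307, 0.0304) = -0.7003
f(x_4) = 7*(-0.7003)^2 + 11*(-0.7003) + 1.26*|-0.7003| = -3.388


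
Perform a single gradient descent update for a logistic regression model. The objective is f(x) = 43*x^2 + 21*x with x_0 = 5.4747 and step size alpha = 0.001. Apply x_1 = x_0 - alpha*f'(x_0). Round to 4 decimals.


We compute the gradient at x_0 and apply the update.
f'(x) = 86*x + 21
f'(5.4747) = 86*5.4747 + 21 = 491.8242
x_1 = 5.4747 - 0.001*491.8242 = 4.9829


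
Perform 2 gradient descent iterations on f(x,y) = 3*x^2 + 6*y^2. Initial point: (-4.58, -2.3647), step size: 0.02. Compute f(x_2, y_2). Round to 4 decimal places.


Gradient descent on f(x,y) = 3*x^2 + 6*y^2.
Starting point: (-4.58, -2.3647), alpha = 0.02
Step 1: grad_x = 2*3*-4.58 = -27.48, grad_y = 2*6*-2.3647 = -28.3764
  x_1 = -4.58 - 0.02*-27.48 = -4.0304
  y_1 = -2.3647 - 0.02*-28.3764 = -1.7972
Step 2: grad_x = 2*3*-4.0304 = -24.1824, grad_y = 2*6*-1.7972 = -21.5661
  x_2 = -4.0304 - 0.02*-24.1824 = -3.5468
  y_2 = -1.7972 - 0.02*-21.5661 = -1.3659
f(-3.5468, -1.3659) = 3*(-3.5468)^2 + 6*(-1.3659)^2 = 48.9316


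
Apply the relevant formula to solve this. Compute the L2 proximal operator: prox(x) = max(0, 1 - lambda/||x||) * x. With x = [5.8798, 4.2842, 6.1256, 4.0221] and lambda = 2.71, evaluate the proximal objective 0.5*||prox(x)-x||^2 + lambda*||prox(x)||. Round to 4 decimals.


Step 1: Compute ||x||.
||x|| = 10.326
Step 2: Compute scaling factor.
scale = max(0, 1 - 2.71/10.326) = 0.7376
Step 3: prox(x) = [4.3367, 3.1598, 4.518, 2.9665]
||prox(x)|| = 7.616
Step 4: Proximal objective.
0.5*||prox-x||^2 = 3.6721
lambda*||prox|| = 20.6394
Total = 24.3115


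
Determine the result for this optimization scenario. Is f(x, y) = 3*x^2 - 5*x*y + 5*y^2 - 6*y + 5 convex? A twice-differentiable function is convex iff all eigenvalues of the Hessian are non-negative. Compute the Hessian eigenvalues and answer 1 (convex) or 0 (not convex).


The Hessian of f(x,y) = 3*x^2 - 5*x*y + 5*y^2 - 6*y + 5 is:
H = [[6, -5], [-5, 10]]
Trace = 6 + 10 = 16
Determinant = 6*10 - (-5)^2 = 35
Discriminant = (16)^2 - 4*35 = 116.0
Eigenvalues: lambda_1 = 2.6148, lambda_2 = 13.3852
The function is convex.

1


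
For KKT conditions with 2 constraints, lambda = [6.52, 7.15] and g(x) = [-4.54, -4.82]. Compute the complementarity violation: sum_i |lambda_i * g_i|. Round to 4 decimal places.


KKT complementary slackness check:
lambda_1 * g_1 = 6.52 * -4.54 = -29.6008
lambda_2 * g_2 = 7.15 * -4.82 = -34.463
Total violation = 29.6008 + 34.463 = 64.0638


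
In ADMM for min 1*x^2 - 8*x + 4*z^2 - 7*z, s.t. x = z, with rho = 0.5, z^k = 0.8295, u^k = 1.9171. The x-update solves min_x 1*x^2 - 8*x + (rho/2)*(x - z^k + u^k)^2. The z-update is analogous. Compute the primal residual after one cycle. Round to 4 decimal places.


ADMM iteration with rho = 0.5, z^k = 0.8295, u^k = 1.9171
Step 1: x-update.
Minimize 1*x^2 - 8*x + (0.5/2)*(x - 0.8295 + 1.9171)^2
FOC: (2*1 + 0.5)*x = 8 + 0.5*(0.8295 - 1.9171)
x^{k+1} = 2.9825
Step 2: z-update.
Minimize 4*z^2 - 7*z + (0.5/2)*(2.9825 - z + 1.9171)^2
FOC: (2*4 + 0.5)*z = 7 + 0.5*(2.9825 + 1.9171)
z^{k+1} = 1.1117
Step 3: u-update.
u^{k+1} = 1.9171 + 2.9825 - 1.1117 = 3.7878
Step 4: Primal residual = |2.9825 - 1.1117| = 1.8707


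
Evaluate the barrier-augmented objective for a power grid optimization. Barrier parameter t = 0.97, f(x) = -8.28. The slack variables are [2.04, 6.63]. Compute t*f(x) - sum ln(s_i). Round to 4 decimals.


Step 1: Compute log-barrier.
ln values: [0.7129, 1.8916]
phi = -(0.7129 + 1.8916) = -2.6046
Step 2: Compute augmented objective.
t*f(x) = 0.97*-8.28 = -8.0316
Total = -8.0316 - 2.6046 = -10.6362


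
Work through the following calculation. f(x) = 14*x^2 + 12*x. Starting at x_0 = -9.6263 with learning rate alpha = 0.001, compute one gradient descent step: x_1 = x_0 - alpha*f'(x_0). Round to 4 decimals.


We compute the gradient at x_0 and apply the update.
f'(x) = 28*x + 12
f'(-9.6263) = 28*-9.6263 + 12 = -257.5364
x_1 = -9.6263 - 0.001*-257.5364 = -9.3688


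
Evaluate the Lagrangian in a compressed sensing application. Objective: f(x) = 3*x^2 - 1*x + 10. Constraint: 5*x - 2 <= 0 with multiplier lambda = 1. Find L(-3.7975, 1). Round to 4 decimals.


Step 1: Evaluate f(x).
f(-3.7975) = 3*(-3.7975)^2 - 1*(-3.7975) + 10 = 57.0605
Step 2: Evaluate g(x).
g(-3.7975) = 5*-3.7975 - 2 = -20.9875
Step 3: Compute Lagrangian.
L = 57.0605 + 1*-20.9875 = 36.073


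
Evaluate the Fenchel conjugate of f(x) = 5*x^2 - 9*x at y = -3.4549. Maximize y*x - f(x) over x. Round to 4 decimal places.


f*(y) = sup_x {y*x - a*x^2 - b*x} = sup_x {(y-b)*x - a*x^2}
FOC: (y - b) - 2a*x = 0 => x* = (y - b)/(2a)
x* = (-3.4549 + 9)/(2*5) = 0.5545
f*(-3.4549) = (y-b)^2/(4a) = (-3.4549 + 9)^2/(4*5)
= 30.7481/20 = 1.5374


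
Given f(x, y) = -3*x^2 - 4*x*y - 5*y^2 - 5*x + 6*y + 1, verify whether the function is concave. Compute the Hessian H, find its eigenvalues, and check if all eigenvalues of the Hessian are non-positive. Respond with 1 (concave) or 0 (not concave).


The Hessian of f(x,y) = -3*x^2 - 4*x*y - 5*y^2 - 5*x + 6*y + 1 is:
H = [[-6, -4], [-4, -10]]
Trace = -6 - 10 = -16
Determinant = -6*-10 - (-4)^2 = 44
Discriminant = (-16)^2 - 4*44 = 80.0
Eigenvalues: lambda_1 = -12.4721, lambda_2 = -3.5279
The function is concave.

1


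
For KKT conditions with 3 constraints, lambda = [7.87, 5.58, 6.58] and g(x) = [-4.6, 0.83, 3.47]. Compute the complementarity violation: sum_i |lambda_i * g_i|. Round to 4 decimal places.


KKT complementary slackness check:
lambda_1 * g_1 = 7.87 * -4.6 = -36.202
lambda_2 * g_2 = 5.58 * 0.83 = 4.6314
lambda_3 * g_3 = 6.58 * 3.47 = 22.8326
Total violation = 36.202 + 4.6314 + 22.8326 = 63.666


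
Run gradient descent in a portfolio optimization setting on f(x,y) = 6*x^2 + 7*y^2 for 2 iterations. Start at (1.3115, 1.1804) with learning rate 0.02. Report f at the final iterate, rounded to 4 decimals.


Gradient descent on f(x,y) = 6*x^2 + 7*y^2.
Starting point: (1.3115, 1.1804), alpha = 0.02
Step 1: grad_x = 2*6*1.3115 = 15.738, grad_y = 2*7*1.1804 = 16.5256
  x_1 = 1.3115 - 0.02*15.738 = 0.9967
  y_1 = 1.1804 - 0.02*16.5256 = 0.8499
Step 2: grad_x = 2*6*0.9967 = 11.9609, grad_y = 2*7*0.8499 = 11.8984
  x_2 = 0.9967 - 0.02*11.9609 = 0.7575
  y_2 = 0.8499 - 0.02*11.8984 = 0.6119
f(0.7575, 0.6119) = 6*0.7575^2 + 7*0.6119^2 = 6.0642


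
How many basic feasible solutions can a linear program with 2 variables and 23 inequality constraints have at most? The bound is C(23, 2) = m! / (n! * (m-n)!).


Each vertex corresponds to some choice of n active constraints out of m, so the number of vertices is at most C(m, n) = m! / (n!(m-n)!).
m = 23, n = 2
Numerator: 23 * 22
Denominator: 2! = 2
C(23, 2) = 253


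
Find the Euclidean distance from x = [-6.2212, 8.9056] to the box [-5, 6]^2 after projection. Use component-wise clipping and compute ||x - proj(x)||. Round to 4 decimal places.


Project each component onto [-5, 6].
clip(-6.2212) = -5.0, clip(8.9056) = 6.0
Projection = [-5.0, 6.0]
Squared diffs: [1.4913, 8.4425]
Distance = sqrt(9.9338) = 3.1518


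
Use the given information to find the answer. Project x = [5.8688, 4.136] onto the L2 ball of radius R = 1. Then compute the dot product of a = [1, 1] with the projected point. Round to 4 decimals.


Step 1: Compute ||x|| (intermediates to 6 decimals).
||x|| = sqrt(5.8688^2 + 4.136^2) = 7.179785
Step 2: Project.
Since ||x|| > R, scale = R/||x|| = 1/7.179785 = 0.13928, proj(x) = scale * x
proj(x) = [0.817406, 0.576062]
Step 3: Dot product.
a^T * proj(x) = 1*0.817406 + 1*0.576062 = 1.3935


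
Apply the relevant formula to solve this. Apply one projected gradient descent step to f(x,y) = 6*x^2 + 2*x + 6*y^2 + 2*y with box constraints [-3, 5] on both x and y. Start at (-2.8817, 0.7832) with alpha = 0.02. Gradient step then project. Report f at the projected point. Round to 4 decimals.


Step 1: Compute gradient at (-2.8817, 0.7832).
grad_x = 2*6*-2.8817 + 2 = -32.5804
grad_y = 2*6*0.7832 + 2 = 11.3984
Step 2: Gradient step.
x_raw = -2.8817 - 0.02*-32.5804 = -2.2301
y_raw = 0.7832 - 0.02*11.3984 = 0.5552
Step 3: Project onto [-3, 5].
x_proj = clip(-2.2301) = -2.2301
y_proj = clip(0.5552) = 0.5552
Step 4: Evaluate f.
f(-2.2301, 0.5552) = 28.3398


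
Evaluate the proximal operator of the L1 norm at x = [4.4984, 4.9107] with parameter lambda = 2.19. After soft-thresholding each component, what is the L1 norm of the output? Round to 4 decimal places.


Soft-thresholding with lambda = 2.19:
prox(4.4984) = sign(4.4984)*max(|4.4984| - 2.19, 0) = 2.3084
prox(4.9107) = sign(4.9107)*max(|4.9107| - 2.19, 0) = 2.7207
prox(x) = [2.3084, 2.7207]
||prox(x)||_1 = 2.3084 + 2.7207 = 5.0291


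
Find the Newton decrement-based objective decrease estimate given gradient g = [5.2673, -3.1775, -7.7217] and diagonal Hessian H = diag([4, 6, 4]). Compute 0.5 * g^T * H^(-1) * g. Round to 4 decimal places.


Step 1: H is diagonal, so H^(-1) * g = [1.3168, -0.5296, -1.9304].
Step 2: g^T H^(-1) g = sum_i g_i^2 / H_ii
  = (5.2673)^2/4 + (-3.1775)^2/6 + (-7.7217)^2/4
  = 6.9361 + 1.6828 + 14.9062 = 23.525
Step 3: Objective decrease = 0.5 * g^T H^(-1) g = 11.7625


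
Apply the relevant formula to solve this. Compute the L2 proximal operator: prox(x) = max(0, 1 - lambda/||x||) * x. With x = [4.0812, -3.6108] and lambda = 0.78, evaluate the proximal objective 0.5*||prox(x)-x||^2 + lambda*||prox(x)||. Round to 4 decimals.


Step 1: Compute ||x||.
||x|| = 5.4492
Step 2: Compute scaling factor.
scale = max(0, 1 - 0.78/5.4492) = 0.8569
Step 3: prox(x) = [3.497, -3.094]
||prox(x)|| = 4.6692
Step 4: Proximal objective.
0.5*||prox-x||^2 = 0.3042
lambda*||prox|| = 3.642
Total = 3.9462
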